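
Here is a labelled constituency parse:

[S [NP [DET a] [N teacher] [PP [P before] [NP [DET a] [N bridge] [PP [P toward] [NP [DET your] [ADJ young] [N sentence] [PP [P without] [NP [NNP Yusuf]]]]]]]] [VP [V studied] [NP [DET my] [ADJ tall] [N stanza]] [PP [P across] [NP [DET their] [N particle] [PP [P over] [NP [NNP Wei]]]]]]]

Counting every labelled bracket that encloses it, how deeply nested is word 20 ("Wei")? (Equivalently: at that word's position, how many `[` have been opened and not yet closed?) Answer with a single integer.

The word sits inside NNP, which is inside NP, inside PP, inside NP, inside PP, inside VP, inside S — 7 brackets in all.

7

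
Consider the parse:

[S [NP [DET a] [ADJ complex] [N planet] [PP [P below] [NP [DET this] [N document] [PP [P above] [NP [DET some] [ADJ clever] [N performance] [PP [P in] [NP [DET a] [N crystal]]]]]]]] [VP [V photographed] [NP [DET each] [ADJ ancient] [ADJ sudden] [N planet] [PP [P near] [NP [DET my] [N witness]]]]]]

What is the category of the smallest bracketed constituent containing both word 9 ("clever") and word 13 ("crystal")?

Word 9 lies under S → NP → PP → NP → PP → NP → ADJ; word 13 lies under S → NP → PP → NP → PP → NP → PP → NP → N. The lowest shared node is the NP.

NP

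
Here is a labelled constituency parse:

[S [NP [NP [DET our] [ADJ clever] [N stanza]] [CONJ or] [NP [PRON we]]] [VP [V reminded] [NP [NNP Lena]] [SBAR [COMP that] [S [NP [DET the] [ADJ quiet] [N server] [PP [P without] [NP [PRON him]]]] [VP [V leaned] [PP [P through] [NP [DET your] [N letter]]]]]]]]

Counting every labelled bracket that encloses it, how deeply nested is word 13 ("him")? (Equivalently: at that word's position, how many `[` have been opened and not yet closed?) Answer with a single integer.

8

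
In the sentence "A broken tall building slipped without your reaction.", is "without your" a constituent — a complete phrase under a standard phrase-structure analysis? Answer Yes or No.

No

"without" belongs to the preposition "without" while "your" belongs to the noun phrase "your reaction"; a span that runs across that boundary is not a single phrase.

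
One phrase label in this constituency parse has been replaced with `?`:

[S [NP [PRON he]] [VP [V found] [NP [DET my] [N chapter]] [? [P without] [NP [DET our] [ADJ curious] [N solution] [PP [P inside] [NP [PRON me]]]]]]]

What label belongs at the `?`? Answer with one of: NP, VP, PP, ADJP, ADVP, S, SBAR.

PP

The `?` node immediately contains: P 'without', NP. That is the internal structure of a prepositional phrase, so the label is PP.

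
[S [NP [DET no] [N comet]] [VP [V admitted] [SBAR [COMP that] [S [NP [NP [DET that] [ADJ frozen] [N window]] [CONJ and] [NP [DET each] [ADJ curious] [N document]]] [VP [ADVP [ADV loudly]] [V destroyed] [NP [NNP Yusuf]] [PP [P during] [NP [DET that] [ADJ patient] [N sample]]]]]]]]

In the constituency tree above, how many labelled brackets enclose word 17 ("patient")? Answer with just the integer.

Path from the root down to the word: S → VP → SBAR → S → VP → PP → NP → ADJ. That is 8 enclosing brackets.

8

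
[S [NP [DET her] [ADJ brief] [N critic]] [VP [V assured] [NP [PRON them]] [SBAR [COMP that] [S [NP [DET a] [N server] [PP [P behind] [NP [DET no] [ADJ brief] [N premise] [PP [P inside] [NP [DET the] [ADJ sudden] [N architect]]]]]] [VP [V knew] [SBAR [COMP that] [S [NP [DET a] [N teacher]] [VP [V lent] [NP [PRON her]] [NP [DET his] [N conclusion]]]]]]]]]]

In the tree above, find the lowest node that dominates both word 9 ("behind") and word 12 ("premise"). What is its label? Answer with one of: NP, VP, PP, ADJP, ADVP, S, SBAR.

Both words fall inside [PP behind no brief premise inside the sudden architect] (words 9–16), and no smaller constituent contains them both. Label: PP.

PP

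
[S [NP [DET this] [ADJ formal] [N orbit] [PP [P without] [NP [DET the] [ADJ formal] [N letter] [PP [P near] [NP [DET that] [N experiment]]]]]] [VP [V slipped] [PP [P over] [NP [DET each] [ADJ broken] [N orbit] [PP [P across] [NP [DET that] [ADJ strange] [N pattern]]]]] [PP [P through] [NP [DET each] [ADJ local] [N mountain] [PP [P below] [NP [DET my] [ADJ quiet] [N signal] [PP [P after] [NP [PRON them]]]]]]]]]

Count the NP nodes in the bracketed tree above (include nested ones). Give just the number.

8

Listing each NP by its span: [NP this formal orbit without the formal letter near that experiment]; [NP the formal letter near that experiment]; [NP that experiment]; [NP each broken orbit across that strange pattern]; [NP that strange pattern]; [NP each local mountain below my quiet signal after them] … — that makes 8.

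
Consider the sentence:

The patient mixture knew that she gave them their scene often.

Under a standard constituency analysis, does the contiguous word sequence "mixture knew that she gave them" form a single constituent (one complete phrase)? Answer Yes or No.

No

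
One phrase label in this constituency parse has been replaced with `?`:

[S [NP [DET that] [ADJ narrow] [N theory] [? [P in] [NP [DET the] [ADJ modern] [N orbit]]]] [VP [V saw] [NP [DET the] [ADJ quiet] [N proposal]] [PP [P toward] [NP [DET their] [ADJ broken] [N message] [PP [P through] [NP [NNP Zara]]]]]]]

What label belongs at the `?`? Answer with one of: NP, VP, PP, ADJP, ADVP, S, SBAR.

PP

A constituent whose immediate children are P 'in', NP is a prepositional phrase: PP.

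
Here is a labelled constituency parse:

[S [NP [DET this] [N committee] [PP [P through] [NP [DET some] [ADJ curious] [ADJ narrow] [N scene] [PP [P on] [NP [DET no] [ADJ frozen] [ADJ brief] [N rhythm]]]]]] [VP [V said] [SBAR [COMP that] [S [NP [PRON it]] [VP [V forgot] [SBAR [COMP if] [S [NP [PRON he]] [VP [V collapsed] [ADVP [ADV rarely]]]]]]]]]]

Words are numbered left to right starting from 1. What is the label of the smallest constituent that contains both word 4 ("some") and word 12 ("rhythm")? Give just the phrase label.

NP

Both words fall inside [NP some curious narrow scene on no frozen brief rhythm] (words 4–12), and no smaller constituent contains them both. Label: NP.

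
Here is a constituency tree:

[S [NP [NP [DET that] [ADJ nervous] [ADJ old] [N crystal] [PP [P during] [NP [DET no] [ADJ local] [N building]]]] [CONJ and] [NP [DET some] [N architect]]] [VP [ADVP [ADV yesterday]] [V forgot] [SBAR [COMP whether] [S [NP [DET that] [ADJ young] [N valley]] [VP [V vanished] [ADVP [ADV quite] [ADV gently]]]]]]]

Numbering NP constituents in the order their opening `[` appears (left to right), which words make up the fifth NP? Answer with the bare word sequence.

that young valley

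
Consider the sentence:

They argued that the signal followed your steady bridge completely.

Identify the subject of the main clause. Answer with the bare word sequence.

they

The subject of the main clause is the NP immediately before the verb "argued": "they".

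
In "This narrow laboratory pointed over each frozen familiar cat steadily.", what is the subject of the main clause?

The subject of the main clause is the NP immediately before the verb "pointed": "this narrow laboratory".

this narrow laboratory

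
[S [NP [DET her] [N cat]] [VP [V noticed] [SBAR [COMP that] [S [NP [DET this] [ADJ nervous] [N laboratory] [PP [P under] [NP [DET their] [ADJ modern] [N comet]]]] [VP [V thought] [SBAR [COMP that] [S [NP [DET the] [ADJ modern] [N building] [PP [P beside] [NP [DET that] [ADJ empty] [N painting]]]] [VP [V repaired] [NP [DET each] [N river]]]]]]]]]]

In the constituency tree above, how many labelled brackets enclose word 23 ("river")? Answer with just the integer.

The word sits inside N, which is inside NP, inside VP, inside S, inside SBAR, inside VP, inside S, inside SBAR, inside VP, inside S — 10 brackets in all.

10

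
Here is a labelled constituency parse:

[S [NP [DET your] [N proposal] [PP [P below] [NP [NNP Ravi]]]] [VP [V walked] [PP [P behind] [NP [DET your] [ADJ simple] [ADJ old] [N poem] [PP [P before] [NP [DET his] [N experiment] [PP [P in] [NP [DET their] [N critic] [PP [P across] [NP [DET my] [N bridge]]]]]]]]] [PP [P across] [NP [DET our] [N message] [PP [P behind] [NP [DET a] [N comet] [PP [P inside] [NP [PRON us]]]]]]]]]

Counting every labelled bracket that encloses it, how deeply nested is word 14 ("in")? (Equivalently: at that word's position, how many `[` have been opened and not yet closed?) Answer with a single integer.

8

Counting open brackets not yet closed at "in": [S [VP [PP [NP [PP [NP [PP [P = 8.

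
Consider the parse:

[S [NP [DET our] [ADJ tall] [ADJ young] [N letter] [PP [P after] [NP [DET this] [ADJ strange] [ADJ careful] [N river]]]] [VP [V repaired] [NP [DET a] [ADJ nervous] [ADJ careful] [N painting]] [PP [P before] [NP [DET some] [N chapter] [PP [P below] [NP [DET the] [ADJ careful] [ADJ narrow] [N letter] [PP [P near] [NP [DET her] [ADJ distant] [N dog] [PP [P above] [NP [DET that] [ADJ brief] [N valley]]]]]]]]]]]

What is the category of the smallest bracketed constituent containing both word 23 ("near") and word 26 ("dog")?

The smallest bracket enclosing both words is [PP near her distant dog above that brief valley], so the label is PP.

PP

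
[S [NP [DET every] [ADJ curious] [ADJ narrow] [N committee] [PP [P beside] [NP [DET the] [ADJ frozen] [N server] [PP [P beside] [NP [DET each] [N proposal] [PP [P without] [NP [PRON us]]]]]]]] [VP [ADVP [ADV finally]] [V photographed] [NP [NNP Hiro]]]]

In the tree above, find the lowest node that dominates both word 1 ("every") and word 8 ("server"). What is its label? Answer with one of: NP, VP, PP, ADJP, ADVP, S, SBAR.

NP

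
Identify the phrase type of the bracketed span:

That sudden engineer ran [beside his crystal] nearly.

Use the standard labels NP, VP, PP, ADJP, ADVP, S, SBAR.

PP

The bracketed span "beside his crystal" is headed by "beside", making it a prepositional phrase (PP).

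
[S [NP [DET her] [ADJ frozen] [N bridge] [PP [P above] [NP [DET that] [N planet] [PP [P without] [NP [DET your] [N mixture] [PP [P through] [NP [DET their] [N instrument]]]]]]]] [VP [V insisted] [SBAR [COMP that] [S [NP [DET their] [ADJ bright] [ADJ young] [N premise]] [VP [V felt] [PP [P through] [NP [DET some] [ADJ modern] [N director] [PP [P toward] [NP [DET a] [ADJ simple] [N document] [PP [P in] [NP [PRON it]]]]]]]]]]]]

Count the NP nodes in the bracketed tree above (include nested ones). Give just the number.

8

Listing each NP by its span: [NP her frozen bridge above that planet without your mixture through their instrument]; [NP that planet without your mixture through their instrument]; [NP your mixture through their instrument]; [NP their instrument]; [NP their bright young premise]; [NP some modern director toward a simple document in it] … — that makes 8.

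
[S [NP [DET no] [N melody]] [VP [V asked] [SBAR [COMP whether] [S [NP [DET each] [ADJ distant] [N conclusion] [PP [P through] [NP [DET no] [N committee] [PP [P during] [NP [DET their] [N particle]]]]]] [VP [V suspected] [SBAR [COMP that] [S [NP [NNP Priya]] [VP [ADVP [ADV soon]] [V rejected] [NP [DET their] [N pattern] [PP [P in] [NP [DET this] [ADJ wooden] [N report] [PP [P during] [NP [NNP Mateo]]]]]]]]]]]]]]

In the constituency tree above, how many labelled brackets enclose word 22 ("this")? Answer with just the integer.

12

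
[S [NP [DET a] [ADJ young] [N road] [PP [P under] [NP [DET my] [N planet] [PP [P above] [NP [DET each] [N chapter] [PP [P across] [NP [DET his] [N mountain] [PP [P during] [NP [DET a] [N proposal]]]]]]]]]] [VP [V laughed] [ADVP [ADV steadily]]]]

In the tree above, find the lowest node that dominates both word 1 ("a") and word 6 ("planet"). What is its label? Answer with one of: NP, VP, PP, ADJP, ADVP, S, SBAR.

The smallest bracket enclosing both words is [NP a young road under my planet above each chapter across his mountain during a proposal], so the label is NP.

NP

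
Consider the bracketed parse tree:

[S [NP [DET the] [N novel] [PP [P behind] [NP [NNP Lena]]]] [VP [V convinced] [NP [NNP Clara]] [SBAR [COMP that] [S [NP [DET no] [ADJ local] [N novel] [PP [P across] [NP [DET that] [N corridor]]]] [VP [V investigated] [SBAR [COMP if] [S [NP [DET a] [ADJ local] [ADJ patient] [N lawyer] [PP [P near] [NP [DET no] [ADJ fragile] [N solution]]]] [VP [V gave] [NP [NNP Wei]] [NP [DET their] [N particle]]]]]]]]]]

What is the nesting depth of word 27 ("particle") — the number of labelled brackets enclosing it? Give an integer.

Path from the root down to the word: S → VP → SBAR → S → VP → SBAR → S → VP → NP → N. That is 10 enclosing brackets.

10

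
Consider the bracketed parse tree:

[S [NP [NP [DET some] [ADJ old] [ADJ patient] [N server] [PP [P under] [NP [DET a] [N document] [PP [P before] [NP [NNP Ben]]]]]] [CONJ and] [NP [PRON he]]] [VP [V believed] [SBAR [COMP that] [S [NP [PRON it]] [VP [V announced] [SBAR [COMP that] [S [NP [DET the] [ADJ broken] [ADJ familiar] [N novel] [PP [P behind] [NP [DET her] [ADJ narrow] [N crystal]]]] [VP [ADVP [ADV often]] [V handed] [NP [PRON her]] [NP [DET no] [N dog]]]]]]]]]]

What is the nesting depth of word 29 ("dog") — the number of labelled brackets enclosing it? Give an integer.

10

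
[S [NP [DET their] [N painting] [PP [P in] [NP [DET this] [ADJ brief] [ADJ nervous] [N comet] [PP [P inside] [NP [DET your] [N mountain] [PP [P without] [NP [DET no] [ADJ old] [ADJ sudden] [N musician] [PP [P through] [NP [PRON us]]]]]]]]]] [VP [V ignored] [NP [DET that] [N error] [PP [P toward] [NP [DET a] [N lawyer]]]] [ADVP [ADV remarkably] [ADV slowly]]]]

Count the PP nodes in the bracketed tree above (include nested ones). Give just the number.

5

The PP constituents are: [PP in this brief nervous comet inside your mountain without no old sudden musician through us]; [PP inside your mountain without no old sudden musician through us]; [PP without no old sudden musician through us]; [PP through us]; [PP toward a lawyer]. Total: 5.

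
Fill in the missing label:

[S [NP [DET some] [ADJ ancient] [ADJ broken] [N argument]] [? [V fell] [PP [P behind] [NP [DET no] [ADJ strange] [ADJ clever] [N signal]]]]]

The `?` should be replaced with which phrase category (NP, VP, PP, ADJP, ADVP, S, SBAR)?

VP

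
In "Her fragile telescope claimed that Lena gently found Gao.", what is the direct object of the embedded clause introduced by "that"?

Gao

The verb of the embedded clause introduced by "that" is "found"; its direct object is the NP "Gao".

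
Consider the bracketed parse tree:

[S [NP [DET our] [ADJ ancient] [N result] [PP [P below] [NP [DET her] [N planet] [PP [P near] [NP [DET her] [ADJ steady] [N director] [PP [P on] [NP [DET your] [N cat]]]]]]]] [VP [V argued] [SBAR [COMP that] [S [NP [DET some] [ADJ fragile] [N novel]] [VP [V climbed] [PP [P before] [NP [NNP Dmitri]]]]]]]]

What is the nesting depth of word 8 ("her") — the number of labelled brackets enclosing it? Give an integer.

7

The word sits inside DET, which is inside NP, inside PP, inside NP, inside PP, inside NP, inside S — 7 brackets in all.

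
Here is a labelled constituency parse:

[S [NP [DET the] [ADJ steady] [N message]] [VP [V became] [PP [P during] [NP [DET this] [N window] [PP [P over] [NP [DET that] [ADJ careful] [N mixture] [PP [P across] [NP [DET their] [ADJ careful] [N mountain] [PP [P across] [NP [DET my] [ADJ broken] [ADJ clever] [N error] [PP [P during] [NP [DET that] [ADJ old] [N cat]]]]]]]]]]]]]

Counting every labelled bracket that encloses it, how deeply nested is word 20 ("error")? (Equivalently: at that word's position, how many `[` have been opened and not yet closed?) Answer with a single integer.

11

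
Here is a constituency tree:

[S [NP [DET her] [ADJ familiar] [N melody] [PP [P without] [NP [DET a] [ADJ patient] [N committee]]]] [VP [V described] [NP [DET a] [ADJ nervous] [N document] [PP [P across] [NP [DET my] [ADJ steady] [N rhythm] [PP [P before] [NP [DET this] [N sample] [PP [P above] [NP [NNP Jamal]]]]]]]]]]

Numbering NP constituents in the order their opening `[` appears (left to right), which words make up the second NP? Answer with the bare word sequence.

a patient committee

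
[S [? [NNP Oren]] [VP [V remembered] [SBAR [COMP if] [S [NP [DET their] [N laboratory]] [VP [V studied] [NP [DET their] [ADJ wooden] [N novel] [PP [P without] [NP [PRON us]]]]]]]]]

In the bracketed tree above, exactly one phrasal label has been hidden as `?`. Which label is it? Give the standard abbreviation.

NP

A constituent whose immediate children are NNP 'Oren' is a noun phrase: NP.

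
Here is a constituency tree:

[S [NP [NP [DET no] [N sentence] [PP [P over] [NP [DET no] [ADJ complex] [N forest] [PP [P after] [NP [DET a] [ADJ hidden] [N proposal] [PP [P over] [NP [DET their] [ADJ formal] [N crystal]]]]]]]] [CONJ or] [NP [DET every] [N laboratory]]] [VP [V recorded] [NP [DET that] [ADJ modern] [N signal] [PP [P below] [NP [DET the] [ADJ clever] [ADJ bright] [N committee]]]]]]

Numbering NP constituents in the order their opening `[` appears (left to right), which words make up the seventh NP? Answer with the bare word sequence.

The NP opening brackets appear, in order, over: "no sentence over no complex forest after a hidden proposal over their formal crystal or every laboratory"; "no sentence over no complex forest after a hidden proposal over their formal crystal"; "no complex forest after a hidden proposal over their formal crystal"; "a hidden proposal over their formal crystal"; "their formal crystal"; "every laboratory"; "that modern signal below the clever bright committee"; "the clever bright committee". The seventh one spans "that modern signal below the clever bright committee".

that modern signal below the clever bright committee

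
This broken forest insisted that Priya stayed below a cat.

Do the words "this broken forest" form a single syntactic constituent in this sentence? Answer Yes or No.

The sequence corresponds to a single NP node — the noun phrase "this broken forest".

Yes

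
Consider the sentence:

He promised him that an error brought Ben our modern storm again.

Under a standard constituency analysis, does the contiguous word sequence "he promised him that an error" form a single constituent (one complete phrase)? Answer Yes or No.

No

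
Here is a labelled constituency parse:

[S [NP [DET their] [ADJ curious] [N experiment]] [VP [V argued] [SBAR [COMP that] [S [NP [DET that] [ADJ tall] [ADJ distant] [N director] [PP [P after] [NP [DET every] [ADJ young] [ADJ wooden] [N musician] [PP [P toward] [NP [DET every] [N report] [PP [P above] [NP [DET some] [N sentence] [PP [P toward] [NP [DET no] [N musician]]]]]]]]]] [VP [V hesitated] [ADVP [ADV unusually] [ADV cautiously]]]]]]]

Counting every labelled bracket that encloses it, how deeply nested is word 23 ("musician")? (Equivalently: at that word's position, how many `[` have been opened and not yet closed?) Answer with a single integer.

14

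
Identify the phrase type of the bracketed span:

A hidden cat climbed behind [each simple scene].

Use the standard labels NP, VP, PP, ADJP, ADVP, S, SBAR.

NP

The bracketed span "each simple scene" is headed by "scene", making it a noun phrase (NP).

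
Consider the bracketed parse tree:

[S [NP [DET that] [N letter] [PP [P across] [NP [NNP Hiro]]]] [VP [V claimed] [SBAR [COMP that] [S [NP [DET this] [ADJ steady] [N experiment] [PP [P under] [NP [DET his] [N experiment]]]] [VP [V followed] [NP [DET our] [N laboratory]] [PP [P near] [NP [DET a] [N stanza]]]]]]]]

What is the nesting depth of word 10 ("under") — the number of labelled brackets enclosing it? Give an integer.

Path from the root down to the word: S → VP → SBAR → S → NP → PP → P. That is 7 enclosing brackets.

7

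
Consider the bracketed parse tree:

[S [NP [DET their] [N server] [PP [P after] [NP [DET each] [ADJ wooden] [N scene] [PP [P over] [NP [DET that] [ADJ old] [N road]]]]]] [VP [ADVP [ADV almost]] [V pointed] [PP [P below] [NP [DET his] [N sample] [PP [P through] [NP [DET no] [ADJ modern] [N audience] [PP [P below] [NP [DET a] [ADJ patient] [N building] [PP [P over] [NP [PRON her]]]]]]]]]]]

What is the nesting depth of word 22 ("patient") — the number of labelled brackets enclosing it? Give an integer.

9

Path from the root down to the word: S → VP → PP → NP → PP → NP → PP → NP → ADJ. That is 9 enclosing brackets.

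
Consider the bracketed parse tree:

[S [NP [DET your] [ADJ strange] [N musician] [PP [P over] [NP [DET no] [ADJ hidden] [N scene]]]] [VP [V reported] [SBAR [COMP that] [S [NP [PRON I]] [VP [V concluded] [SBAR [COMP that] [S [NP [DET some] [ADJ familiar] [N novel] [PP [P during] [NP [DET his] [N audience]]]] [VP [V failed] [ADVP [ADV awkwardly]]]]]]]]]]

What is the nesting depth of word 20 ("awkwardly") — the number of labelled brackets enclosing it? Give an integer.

Path from the root down to the word: S → VP → SBAR → S → VP → SBAR → S → VP → ADVP → ADV. That is 10 enclosing brackets.

10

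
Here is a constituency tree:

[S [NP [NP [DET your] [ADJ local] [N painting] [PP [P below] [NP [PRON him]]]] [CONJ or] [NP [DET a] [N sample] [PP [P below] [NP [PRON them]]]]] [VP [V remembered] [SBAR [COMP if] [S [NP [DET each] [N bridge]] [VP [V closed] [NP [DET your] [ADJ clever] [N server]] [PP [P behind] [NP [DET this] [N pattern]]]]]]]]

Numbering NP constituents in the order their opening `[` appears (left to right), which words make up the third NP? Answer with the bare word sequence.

him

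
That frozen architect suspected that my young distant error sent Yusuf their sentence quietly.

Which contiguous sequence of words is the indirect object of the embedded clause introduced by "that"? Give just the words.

Yusuf

"sent" heads the VP of the embedded clause introduced by "that", and "Yusuf" is its indirect object.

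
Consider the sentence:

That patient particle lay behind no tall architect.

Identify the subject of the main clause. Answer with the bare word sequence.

that patient particle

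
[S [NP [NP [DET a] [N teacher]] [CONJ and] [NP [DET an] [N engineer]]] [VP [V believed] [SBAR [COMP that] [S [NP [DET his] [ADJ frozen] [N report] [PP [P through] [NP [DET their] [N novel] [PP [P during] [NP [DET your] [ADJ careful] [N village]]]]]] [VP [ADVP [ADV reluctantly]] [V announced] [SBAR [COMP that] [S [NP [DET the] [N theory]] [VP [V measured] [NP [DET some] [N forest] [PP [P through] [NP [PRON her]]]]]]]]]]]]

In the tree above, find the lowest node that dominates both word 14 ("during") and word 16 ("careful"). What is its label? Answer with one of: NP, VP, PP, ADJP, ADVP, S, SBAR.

PP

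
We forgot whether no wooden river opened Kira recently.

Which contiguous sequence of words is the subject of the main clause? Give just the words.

we

The subject of the main clause is the NP immediately before the verb "forgot": "we".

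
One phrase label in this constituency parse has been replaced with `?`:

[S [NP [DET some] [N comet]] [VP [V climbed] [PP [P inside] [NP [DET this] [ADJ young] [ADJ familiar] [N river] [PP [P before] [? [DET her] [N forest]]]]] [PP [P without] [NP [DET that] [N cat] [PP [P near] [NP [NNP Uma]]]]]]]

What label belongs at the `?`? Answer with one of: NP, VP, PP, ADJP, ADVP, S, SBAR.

NP

The `?` node immediately contains: DET 'her', N 'forest'. That is the internal structure of a noun phrase, so the label is NP.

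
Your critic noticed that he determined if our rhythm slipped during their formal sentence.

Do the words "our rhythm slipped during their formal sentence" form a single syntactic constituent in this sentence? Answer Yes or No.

The sequence corresponds to a single S node — the clause "our rhythm slipped during their formal sentence".

Yes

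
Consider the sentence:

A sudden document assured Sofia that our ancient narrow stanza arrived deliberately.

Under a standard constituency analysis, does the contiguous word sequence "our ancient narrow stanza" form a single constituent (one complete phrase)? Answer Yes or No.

Yes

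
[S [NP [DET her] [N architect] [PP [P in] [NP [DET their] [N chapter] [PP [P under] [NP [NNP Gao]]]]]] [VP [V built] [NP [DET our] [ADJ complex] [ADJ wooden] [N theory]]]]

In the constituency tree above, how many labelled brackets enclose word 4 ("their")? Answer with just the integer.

Path from the root down to the word: S → NP → PP → NP → DET. That is 5 enclosing brackets.

5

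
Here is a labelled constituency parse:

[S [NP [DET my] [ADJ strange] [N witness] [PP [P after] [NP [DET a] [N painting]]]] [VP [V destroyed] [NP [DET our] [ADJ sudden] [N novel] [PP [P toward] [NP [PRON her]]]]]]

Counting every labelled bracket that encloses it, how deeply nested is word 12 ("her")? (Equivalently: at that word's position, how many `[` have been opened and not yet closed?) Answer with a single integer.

The word sits inside PRON, which is inside NP, inside PP, inside NP, inside VP, inside S — 6 brackets in all.

6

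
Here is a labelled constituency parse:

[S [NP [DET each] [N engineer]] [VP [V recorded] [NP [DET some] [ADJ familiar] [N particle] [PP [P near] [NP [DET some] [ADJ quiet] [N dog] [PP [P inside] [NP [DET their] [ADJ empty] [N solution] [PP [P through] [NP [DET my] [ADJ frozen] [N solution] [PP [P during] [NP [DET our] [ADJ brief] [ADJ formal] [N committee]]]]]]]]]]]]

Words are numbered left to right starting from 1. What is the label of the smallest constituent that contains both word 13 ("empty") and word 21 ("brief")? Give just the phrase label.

NP

Both words fall inside [NP their empty solution through my frozen solution during our brief formal committee] (words 12–23), and no smaller constituent contains them both. Label: NP.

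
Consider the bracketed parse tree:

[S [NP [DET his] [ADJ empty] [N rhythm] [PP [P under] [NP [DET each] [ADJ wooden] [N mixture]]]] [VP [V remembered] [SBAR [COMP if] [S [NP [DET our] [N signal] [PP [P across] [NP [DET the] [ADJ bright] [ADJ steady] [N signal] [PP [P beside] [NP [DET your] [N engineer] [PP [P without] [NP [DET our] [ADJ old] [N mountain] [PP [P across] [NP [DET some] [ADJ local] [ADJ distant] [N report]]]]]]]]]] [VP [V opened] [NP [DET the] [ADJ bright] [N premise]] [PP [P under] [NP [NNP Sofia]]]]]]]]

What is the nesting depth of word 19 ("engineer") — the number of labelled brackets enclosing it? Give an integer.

Path from the root down to the word: S → VP → SBAR → S → NP → PP → NP → PP → NP → N. That is 10 enclosing brackets.

10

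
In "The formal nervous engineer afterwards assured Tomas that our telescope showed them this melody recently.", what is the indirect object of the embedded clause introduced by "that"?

The verb of the embedded clause introduced by "that" is "showed"; its indirect object is the NP "them".

them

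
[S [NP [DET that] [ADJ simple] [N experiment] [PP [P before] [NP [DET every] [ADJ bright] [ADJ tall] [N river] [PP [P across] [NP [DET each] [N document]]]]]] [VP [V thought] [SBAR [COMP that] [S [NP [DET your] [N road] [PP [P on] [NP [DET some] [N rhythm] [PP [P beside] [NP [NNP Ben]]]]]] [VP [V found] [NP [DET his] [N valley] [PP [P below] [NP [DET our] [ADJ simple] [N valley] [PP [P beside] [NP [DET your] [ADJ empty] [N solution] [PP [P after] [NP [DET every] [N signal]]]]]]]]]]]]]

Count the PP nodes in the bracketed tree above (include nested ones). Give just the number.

Scanning left to right, an opening `[PP` appears at word positions 4, 9, 16, 19, 24, 28, 32 — 7 in total.

7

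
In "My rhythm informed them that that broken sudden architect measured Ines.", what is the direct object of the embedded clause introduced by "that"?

"measured" heads the VP of the embedded clause introduced by "that", and "Ines" is its direct object.

Ines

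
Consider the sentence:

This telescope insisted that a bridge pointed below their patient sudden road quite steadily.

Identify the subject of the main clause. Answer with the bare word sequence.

this telescope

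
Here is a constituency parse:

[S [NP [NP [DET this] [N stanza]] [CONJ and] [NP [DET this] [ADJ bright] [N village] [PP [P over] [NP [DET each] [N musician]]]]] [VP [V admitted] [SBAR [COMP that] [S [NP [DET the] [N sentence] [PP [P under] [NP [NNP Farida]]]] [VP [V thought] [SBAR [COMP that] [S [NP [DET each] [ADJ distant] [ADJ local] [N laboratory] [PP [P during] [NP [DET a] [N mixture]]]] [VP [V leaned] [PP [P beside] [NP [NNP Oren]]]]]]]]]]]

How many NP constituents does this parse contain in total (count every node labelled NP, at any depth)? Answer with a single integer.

9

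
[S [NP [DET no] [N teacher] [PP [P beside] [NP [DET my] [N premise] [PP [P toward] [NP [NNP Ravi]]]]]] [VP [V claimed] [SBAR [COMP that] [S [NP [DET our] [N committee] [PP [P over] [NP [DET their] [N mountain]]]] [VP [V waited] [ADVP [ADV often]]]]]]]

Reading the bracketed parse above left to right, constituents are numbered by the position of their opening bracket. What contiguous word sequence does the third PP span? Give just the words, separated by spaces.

over their mountain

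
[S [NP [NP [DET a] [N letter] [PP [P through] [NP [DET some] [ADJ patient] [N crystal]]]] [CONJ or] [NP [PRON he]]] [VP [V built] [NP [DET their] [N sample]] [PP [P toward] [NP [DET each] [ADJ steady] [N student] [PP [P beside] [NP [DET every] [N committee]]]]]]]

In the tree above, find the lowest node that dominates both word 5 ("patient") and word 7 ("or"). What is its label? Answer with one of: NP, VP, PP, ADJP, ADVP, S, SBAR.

The smallest bracket enclosing both words is [NP a letter through some patient crystal or he], so the label is NP.

NP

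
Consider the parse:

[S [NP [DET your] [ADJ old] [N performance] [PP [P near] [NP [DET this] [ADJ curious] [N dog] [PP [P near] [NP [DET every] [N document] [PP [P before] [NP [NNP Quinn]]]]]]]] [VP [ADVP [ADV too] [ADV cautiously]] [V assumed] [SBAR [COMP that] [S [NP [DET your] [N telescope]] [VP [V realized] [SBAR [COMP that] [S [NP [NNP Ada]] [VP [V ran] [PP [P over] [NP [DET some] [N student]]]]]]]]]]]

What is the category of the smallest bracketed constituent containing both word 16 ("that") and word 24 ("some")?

SBAR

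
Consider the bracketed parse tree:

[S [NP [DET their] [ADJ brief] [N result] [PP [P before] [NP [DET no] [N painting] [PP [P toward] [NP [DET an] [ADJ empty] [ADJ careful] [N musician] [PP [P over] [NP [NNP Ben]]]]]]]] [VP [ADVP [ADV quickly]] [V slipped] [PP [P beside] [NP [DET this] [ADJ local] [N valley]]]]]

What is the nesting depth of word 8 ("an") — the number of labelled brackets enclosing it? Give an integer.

7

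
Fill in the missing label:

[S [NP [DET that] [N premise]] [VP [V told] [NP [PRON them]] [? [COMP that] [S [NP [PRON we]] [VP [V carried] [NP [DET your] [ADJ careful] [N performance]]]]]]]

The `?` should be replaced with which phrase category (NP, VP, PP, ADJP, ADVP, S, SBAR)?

SBAR

Looking at what the `?` directly dominates — COMP 'that', S — this is a subordinate clause (SBAR).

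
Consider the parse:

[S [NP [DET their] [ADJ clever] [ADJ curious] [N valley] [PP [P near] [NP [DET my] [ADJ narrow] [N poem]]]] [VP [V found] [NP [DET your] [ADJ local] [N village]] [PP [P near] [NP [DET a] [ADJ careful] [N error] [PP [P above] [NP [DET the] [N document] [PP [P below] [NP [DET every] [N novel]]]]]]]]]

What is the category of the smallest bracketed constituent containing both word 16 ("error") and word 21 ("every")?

NP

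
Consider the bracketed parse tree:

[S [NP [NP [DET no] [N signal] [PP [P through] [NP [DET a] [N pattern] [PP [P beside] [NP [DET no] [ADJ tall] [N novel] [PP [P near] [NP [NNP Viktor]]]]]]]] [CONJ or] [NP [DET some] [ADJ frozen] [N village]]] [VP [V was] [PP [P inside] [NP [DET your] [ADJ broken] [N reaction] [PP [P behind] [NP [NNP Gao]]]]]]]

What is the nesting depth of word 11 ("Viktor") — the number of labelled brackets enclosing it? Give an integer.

10

Counting open brackets not yet closed at "Viktor": [S [NP [NP [PP [NP [PP [NP [PP [NP [NNP = 10.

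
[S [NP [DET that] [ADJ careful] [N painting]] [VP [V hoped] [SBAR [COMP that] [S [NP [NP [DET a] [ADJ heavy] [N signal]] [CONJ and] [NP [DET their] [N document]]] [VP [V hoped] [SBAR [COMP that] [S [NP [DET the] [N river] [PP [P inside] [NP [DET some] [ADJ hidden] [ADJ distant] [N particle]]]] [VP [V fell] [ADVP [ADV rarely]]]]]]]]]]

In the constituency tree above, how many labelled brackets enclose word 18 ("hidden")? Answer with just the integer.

Counting open brackets not yet closed at "hidden": [S [VP [SBAR [S [VP [SBAR [S [NP [PP [NP [ADJ = 11.

11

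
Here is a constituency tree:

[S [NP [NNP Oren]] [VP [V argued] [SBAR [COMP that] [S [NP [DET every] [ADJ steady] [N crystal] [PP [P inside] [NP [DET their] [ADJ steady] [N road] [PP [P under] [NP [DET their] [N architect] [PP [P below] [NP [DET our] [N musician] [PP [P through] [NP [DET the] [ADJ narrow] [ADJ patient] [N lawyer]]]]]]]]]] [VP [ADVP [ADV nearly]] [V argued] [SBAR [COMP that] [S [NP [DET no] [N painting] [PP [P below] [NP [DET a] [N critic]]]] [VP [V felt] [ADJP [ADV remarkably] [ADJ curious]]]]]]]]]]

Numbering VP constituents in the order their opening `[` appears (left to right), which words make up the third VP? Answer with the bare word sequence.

felt remarkably curious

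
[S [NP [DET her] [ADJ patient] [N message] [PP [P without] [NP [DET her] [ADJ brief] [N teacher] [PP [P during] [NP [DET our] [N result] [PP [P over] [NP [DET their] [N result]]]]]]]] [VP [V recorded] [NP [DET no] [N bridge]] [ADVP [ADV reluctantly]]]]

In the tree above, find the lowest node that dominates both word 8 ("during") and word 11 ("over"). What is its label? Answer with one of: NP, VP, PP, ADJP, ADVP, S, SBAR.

PP

Word 8 lies under S → NP → PP → NP → PP → P; word 11 lies under S → NP → PP → NP → PP → NP → PP → P. The lowest shared node is the PP.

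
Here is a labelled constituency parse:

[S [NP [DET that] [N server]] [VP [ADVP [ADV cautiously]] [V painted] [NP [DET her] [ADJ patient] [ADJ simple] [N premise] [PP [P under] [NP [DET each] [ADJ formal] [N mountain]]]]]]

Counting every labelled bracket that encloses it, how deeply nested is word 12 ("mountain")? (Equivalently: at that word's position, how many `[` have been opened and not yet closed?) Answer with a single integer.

6

Path from the root down to the word: S → VP → NP → PP → NP → N. That is 6 enclosing brackets.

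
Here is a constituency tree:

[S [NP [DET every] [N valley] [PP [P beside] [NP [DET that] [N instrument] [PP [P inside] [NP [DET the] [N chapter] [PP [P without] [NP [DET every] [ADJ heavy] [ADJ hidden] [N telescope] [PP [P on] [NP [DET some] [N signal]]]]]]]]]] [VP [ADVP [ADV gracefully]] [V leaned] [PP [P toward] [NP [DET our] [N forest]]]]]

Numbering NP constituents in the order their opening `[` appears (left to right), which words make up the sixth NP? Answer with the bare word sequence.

our forest

The NP opening brackets appear, in order, over: "every valley beside that instrument inside the chapter without every heavy hidden telescope on some signal"; "that instrument inside the chapter without every heavy hidden telescope on some signal"; "the chapter without every heavy hidden telescope on some signal"; "every heavy hidden telescope on some signal"; "some signal"; "our forest". The sixth one spans "our forest".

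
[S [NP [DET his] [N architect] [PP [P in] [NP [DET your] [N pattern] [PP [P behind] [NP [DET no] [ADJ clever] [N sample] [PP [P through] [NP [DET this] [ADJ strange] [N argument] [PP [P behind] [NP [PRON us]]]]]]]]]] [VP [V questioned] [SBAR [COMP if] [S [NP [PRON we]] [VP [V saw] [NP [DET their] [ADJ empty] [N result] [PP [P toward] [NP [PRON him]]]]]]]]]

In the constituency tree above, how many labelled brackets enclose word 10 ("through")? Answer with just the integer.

8

Path from the root down to the word: S → NP → PP → NP → PP → NP → PP → P. That is 8 enclosing brackets.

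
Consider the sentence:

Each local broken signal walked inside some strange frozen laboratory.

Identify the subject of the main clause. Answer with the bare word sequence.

The subject of the main clause is the NP immediately before the verb "walked": "each local broken signal".

each local broken signal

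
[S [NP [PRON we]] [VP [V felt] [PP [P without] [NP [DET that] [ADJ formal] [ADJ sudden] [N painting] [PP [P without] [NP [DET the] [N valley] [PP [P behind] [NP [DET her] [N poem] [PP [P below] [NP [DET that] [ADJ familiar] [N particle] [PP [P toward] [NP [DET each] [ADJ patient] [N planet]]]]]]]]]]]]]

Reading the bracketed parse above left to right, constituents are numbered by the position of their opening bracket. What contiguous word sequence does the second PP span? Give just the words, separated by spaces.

In left-to-right order the PP constituents are "without that formal sudden painting without the valley behind her poem below that familiar particle toward each patient planet"; "without the valley behind her poem below that familiar particle toward each patient planet"; "behind her poem below that familiar particle toward each patient planet"; "below that familiar particle toward each patient planet"; "toward each patient planet". Number 2 is "without the valley behind her poem below that familiar particle toward each patient planet".

without the valley behind her poem below that familiar particle toward each patient planet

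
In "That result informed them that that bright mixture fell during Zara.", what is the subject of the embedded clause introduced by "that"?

that bright mixture

In the embedded clause introduced by "that" the verb is "fell"; the NP preceding it, "that bright mixture", is the subject.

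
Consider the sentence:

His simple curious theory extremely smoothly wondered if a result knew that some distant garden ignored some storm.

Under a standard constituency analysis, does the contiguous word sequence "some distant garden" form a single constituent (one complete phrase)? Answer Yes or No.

Yes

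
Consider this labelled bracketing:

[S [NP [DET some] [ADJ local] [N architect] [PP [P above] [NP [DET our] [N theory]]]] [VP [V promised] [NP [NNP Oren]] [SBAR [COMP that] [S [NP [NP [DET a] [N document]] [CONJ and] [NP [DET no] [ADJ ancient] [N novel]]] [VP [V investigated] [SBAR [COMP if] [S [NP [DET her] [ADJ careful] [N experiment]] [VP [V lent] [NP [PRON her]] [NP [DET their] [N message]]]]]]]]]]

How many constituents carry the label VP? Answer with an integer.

3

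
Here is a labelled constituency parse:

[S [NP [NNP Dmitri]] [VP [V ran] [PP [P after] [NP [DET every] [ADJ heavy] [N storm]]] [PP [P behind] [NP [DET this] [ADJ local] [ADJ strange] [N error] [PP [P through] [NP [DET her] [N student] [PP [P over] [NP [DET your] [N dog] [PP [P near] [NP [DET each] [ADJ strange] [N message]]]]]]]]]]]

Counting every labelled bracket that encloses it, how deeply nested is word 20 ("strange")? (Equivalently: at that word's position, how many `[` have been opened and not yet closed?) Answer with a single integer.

11

Path from the root down to the word: S → VP → PP → NP → PP → NP → PP → NP → PP → NP → ADJ. That is 11 enclosing brackets.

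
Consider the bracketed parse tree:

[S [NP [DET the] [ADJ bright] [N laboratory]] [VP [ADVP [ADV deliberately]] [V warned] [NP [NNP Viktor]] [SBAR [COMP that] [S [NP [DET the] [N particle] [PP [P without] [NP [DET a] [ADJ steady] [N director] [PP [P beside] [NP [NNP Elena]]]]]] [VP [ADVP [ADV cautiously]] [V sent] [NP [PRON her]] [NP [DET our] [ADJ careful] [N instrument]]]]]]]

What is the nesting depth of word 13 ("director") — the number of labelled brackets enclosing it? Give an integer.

Counting open brackets not yet closed at "director": [S [VP [SBAR [S [NP [PP [NP [N = 8.

8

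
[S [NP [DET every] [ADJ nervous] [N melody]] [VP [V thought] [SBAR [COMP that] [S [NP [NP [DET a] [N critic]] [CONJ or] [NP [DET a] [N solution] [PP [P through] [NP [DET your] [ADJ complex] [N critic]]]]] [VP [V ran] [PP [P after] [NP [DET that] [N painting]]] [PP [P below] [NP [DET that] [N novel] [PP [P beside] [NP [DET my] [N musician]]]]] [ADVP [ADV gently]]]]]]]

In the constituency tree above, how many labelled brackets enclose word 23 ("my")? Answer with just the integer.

10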